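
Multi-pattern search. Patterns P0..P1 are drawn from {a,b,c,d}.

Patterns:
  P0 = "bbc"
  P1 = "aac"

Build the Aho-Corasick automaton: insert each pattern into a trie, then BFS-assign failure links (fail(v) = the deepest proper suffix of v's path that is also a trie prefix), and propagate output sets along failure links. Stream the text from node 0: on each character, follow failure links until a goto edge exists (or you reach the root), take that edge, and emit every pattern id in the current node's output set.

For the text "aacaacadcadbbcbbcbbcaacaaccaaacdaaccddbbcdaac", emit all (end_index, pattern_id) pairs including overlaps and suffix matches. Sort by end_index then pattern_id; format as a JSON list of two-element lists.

Construct AC machine:
Trie (insert patterns):
  0='ε' goto a→4 b→1
  1='b' goto b→2
  2='bb' goto c→3
  3='bbc' goto ·  ←P0
  4='a' goto a→5
  5='aa' goto c→6
  6='aac' goto ·  ←P1

BFS fail/out derivation:
  fail(1) 'b': from fail(0)=0 chase 'b': 0 ⇒ 0;  out=∅∪out(0)=∅
  fail(4) 'a': from fail(0)=0 chase 'a': 0 ⇒ 0;  out=∅∪out(0)=∅
  fail(2) 'bb': from fail(1)=0 chase 'b': 0 ⇒ 1;  out=∅∪out(1)=∅
  fail(5) 'aa': from fail(4)=0 chase 'a': 0 ⇒ 4;  out=∅∪out(4)=∅
  fail(3) 'bbc': from fail(2)=1 chase 'c': 1→0 ⇒ 0;  out={0}∪out(0)={0}
  fail(6) 'aac': from fail(5)=4 chase 'c': 4→0 ⇒ 0;  out={1}∪out(0)={1}

Run:
[0] read 'a'  n0⇒n4
[1] read 'a'  n4⇒n5
[2] read 'c'  n5⇒n6  emit P1@[0:2]
[3] read 'a'  n6⇒n4 (via fail)
[4] read 'a'  n4⇒n5
[5] read 'c'  n5⇒n6  emit P1@[3:5]
[6] read 'a'  n6⇒n4 (via fail)
[7] read 'd'  n4⇒n0 (via fail)
[8] read 'c'  n0⇒n0
[9] read 'a'  n0⇒n4
[10] read 'd'  n4⇒n0 (via fail)
[11] read 'b'  n0⇒n1
[12] read 'b'  n1⇒n2
[13] read 'c'  n2⇒n3  emit P0@[11:13]
[14] read 'b'  n3⇒n1 (via fail)
[15] read 'b'  n1⇒n2
[16] read 'c'  n2⇒n3  emit P0@[14:16]
[17] read 'b'  n3⇒n1 (via fail)
[18] read 'b'  n1⇒n2
[19] read 'c'  n2⇒n3  emit P0@[17:19]
[20] read 'a'  n3⇒n4 (via fail)
[21] read 'a'  n4⇒n5
[22] read 'c'  n5⇒n6  emit P1@[20:22]
[23] read 'a'  n6⇒n4 (via fail)
[24] read 'a'  n4⇒n5
[25] read 'c'  n5⇒n6  emit P1@[23:25]
[26] read 'c'  n6⇒n0 (via fail)
[27] read 'a'  n0⇒n4
[28] read 'a'  n4⇒n5
[29] read 'a'  n5⇒n5 (via fail)
[30] read 'c'  n5⇒n6  emit P1@[28:30]
[31] read 'd'  n6⇒n0 (via fail)
[32] read 'a'  n0⇒n4
[33] read 'a'  n4⇒n5
[34] read 'c'  n5⇒n6  emit P1@[32:34]
[35] read 'c'  n6⇒n0 (via fail)
[36] read 'd'  n0⇒n0
[37] read 'd'  n0⇒n0
[38] read 'b'  n0⇒n1
[39] read 'b'  n1⇒n2
[40] read 'c'  n2⇒n3  emit P0@[38:40]
[41] read 'd'  n3⇒n0 (via fail)
[42] read 'a'  n0⇒n4
[43] read 'a'  n4⇒n5
[44] read 'c'  n5⇒n6  emit P1@[42:44]

Result: [[2,1],[5,1],[13,0],[16,0],[19,0],[22,1],[25,1],[30,1],[34,1],[40,0],[44,1]]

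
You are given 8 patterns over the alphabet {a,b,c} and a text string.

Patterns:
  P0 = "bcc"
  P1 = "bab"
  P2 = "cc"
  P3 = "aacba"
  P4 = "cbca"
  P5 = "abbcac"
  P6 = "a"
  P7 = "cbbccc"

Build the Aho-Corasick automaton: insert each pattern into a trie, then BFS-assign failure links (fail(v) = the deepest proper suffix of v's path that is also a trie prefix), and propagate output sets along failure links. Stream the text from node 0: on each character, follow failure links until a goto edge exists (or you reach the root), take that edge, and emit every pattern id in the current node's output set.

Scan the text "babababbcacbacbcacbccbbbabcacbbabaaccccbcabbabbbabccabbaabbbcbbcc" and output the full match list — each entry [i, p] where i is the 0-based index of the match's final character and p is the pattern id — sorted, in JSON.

Build automaton:
Trie (insert patterns):
  0='ε' goto a→8 b→1 c→6
  1='b' goto a→4 c→2
  2='bc' goto c→3
  3='bcc' goto ·  ←P0
  4='ba' goto b→5
  5='bab' goto ·  ←P1
  6='c' goto b→13 c→7
  7='cc' goto ·  ←P2
  8='a' goto a→9 b→16  ←P6
  9='aa' goto c→10
  10='aac' goto b→11
  11='aacb' goto a→12
  12='aacba' goto ·  ←P3
  13='cb' goto b→21 c→14
  14='cbc' goto a→15
  15='cbca' goto ·  ←P4
  16='ab' goto b→17
  17='abb' goto c→18
  18='abbc' goto a→19
  19='abbca' goto c→20
  20='abbcac' goto ·  ←P5
  21='cbb' goto c→22
  22='cbbc' goto c→23
  23='cbbcc' goto c→24
  24='cbbccc' goto ·  ←P7

Failure links (BFS by depth):
  fail(1) 'b': from fail(0)=0 chase 'b': 0 ⇒ 0;  out=∅∪out(0)=∅
  fail(6) 'c': from fail(0)=0 chase 'c': 0 ⇒ 0;  out=∅∪out(0)=∅
  fail(8) 'a': from fail(0)=0 chase 'a': 0 ⇒ 0;  out={6}∪out(0)={6}
  fail(2) 'bc': from fail(1)=0 chase 'c': 0 ⇒ 6;  out=∅∪out(6)=∅
  fail(4) 'ba': from fail(1)=0 chase 'a': 0 ⇒ 8;  out=∅∪out(8)={6}
  fail(7) 'cc': from fail(6)=0 chase 'c': 0 ⇒ 6;  out={2}∪out(6)={2}
  fail(9) 'aa': from fail(8)=0 chase 'a': 0 ⇒ 8;  out=∅∪out(8)={6}
  fail(13) 'cb': from fail(6)=0 chase 'b': 0 ⇒ 1;  out=∅∪out(1)=∅
  fail(16) 'ab': from fail(8)=0 chase 'b': 0 ⇒ 1;  out=∅∪out(1)=∅
  fail(3) 'bcc': from fail(2)=6 chase 'c': 6 ⇒ 7;  out={0}∪out(7)={0,2}
  fail(5) 'bab': from fail(4)=8 chase 'b': 8 ⇒ 16;  out={1}∪out(16)={1}
  fail(10) 'aac': from fail(9)=8 chase 'c': 8→0 ⇒ 6;  out=∅∪out(6)=∅
  fail(14) 'cbc': from fail(13)=1 chase 'c': 1 ⇒ 2;  out=∅∪out(2)=∅
  fail(17) 'abb': from fail(16)=1 chase 'b': 1→0 ⇒ 1;  out=∅∪out(1)=∅
  fail(21) 'cbb': from fail(13)=1 chase 'b': 1→0 ⇒ 1;  out=∅∪out(1)=∅
  fail(11) 'aacb': from fail(10)=6 chase 'b': 6 ⇒ 13;  out=∅∪out(13)=∅
  fail(15) 'cbca': from fail(14)=2 chase 'a': 2→6→0 ⇒ 8;  out={4}∪out(8)={4,6}
  fail(18) 'abbc': from fail(17)=1 chase 'c': 1 ⇒ 2;  out=∅∪out(2)=∅
  fail(22) 'cbbc': from fail(21)=1 chase 'c': 1 ⇒ 2;  out=∅∪out(2)=∅
  fail(12) 'aacba': from fail(11)=13 chase 'a': 13→1 ⇒ 4;  out={3}∪out(4)={3,6}
  fail(19) 'abbca': from fail(18)=2 chase 'a': 2→6→0 ⇒ 8;  out=∅∪out(8)={6}
  fail(23) 'cbbcc': from fail(22)=2 chase 'c': 2 ⇒ 3;  out=∅∪out(3)={0,2}
  fail(20) 'abbcac': from fail(19)=8 chase 'c': 8→0 ⇒ 6;  out={5}∪out(6)={5}
  fail(24) 'cbbccc': from fail(23)=3 chase 'c': 3→7→6 ⇒ 7;  out={7}∪out(7)={2,7}

Scan:
pos 0 'b': at 1
pos 1 'a': at 4  ** P6@[1:1]
pos 2 'b': at 5  ** P1@[0:2]
pos 3 'a': at 4 (via fail)  ** P6@[3:3]
pos 4 'b': at 5  ** P1@[2:4]
pos 5 'a': at 4 (via fail)  ** P6@[5:5]
pos 6 'b': at 5  ** P1@[4:6]
pos 7 'b': at 17 (via fail)
pos 8 'c': at 18
pos 9 'a': at 19  ** P6@[9:9]
pos 10 'c': at 20  ** P5@[5:10]
pos 11 'b': at 13 (via fail)
pos 12 'a': at 4 (via fail)  ** P6@[12:12]
pos 13 'c': at 6 (via fail)
pos 14 'b': at 13
pos 15 'c': at 14
pos 16 'a': at 15  ** P4@[13:16],P6@[16:16]
pos 17 'c': at 6 (via fail)
pos 18 'b': at 13
pos 19 'c': at 14
pos 20 'c': at 3 (via fail)  ** P0@[18:20],P2@[19:20]
pos 21 'b': at 13 (via fail)
pos 22 'b': at 21
pos 23 'b': at 1 (via fail)
pos 24 'a': at 4  ** P6@[24:24]
pos 25 'b': at 5  ** P1@[23:25]
pos 26 'c': at 2 (via fail)
pos 27 'a': at 8 (via fail)  ** P6@[27:27]
pos 28 'c': at 6 (via fail)
pos 29 'b': at 13
pos 30 'b': at 21
pos 31 'a': at 4 (via fail)  ** P6@[31:31]
pos 32 'b': at 5  ** P1@[30:32]
pos 33 'a': at 4 (via fail)  ** P6@[33:33]
pos 34 'a': at 9 (via fail)  ** P6@[34:34]
pos 35 'c': at 10
pos 36 'c': at 7 (via fail)  ** P2@[35:36]
pos 37 'c': at 7 (via fail)  ** P2@[36:37]
pos 38 'c': at 7 (via fail)  ** P2@[37:38]
pos 39 'b': at 13 (via fail)
pos 40 'c': at 14
pos 41 'a': at 15  ** P4@[38:41],P6@[41:41]
pos 42 'b': at 16 (via fail)
pos 43 'b': at 17
pos 44 'a': at 4 (via fail)  ** P6@[44:44]
pos 45 'b': at 5  ** P1@[43:45]
pos 46 'b': at 17 (via fail)
pos 47 'b': at 1 (via fail)
pos 48 'a': at 4  ** P6@[48:48]
pos 49 'b': at 5  ** P1@[47:49]
pos 50 'c': at 2 (via fail)
pos 51 'c': at 3  ** P0@[49:51],P2@[50:51]
pos 52 'a': at 8 (via fail)  ** P6@[52:52]
pos 53 'b': at 16
pos 54 'b': at 17
pos 55 'a': at 4 (via fail)  ** P6@[55:55]
pos 56 'a': at 9 (via fail)  ** P6@[56:56]
pos 57 'b': at 16 (via fail)
pos 58 'b': at 17
pos 59 'b': at 1 (via fail)
pos 60 'c': at 2
pos 61 'b': at 13 (via fail)
pos 62 'b': at 21
pos 63 'c': at 22
pos 64 'c': at 23  ** P0@[62:64],P2@[63:64]

All matches (sorted): [[1,6],[2,1],[3,6],[4,1],[5,6],[6,1],[9,6],[10,5],[12,6],[16,4],[16,6],[20,0],[20,2],[24,6],[25,1],[27,6],[31,6],[32,1],[33,6],[34,6],[36,2],[37,2],[38,2],[41,4],[41,6],[44,6],[45,1],[48,6],[49,1],[51,0],[51,2],[52,6],[55,6],[56,6],[64,0],[64,2]]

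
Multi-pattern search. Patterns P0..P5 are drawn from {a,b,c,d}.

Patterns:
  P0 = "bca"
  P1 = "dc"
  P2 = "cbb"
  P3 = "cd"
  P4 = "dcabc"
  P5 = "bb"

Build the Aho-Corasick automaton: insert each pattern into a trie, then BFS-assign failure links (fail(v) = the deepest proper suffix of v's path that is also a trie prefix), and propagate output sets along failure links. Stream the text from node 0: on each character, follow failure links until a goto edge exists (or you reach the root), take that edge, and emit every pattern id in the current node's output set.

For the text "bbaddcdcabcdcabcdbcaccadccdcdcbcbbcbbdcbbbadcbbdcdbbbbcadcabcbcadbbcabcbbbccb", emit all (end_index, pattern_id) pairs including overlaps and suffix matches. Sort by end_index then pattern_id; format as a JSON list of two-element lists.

Construct AC machine:
Trie (insert patterns):
  0='ε' goto b→1 c→6 d→4
  1='b' goto b→13 c→2
  2='bc' goto a→3
  3='bca' goto ·  [P0 ends]
  4='d' goto c→5
  5='dc' goto a→10  [P1 ends]
  6='c' goto b→7 d→9
  7='cb' goto b→8
  8='cbb' goto ·  [P2 ends]
  9='cd' goto ·  [P3 ends]
  10='dca' goto b→11
  11='dcab' goto c→12
  12='dcabc' goto ·  [P4 ends]
  13='bb' goto ·  [P5 ends]

Failure links (BFS by depth):
  fail(1) 'b': from fail(0)=0 chase 'b': 0 ⇒ 0;  out=∅∪out(0)=∅
  fail(4) 'd': from fail(0)=0 chase 'd': 0 ⇒ 0;  out=∅∪out(0)=∅
  fail(6) 'c': from fail(0)=0 chase 'c': 0 ⇒ 0;  out=∅∪out(0)=∅
  fail(2) 'bc': from fail(1)=0 chase 'c': 0 ⇒ 6;  out=∅∪out(6)=∅
  fail(5) 'dc': from fail(4)=0 chase 'c': 0 ⇒ 6;  out={1}∪out(6)={1}
  fail(7) 'cb': from fail(6)=0 chase 'b': 0 ⇒ 1;  out=∅∪out(1)=∅
  fail(9) 'cd': from fail(6)=0 chase 'd': 0 ⇒ 4;  out={3}∪out(4)={3}
  fail(13) 'bb': from fail(1)=0 chase 'b': 0 ⇒ 1;  out={5}∪out(1)={5}
  fail(3) 'bca': from fail(2)=6 chase 'a': 6→0 ⇒ 0;  out={0}∪out(0)={0}
  fail(8) 'cbb': from fail(7)=1 chase 'b': 1 ⇒ 13;  out={2}∪out(13)={2,5}
  fail(10) 'dca': from fail(5)=6 chase 'a': 6→0 ⇒ 0;  out=∅∪out(0)=∅
  fail(11) 'dcab': from fail(10)=0 chase 'b': 0 ⇒ 1;  out=∅∪out(1)=∅
  fail(12) 'dcabc': from fail(11)=1 chase 'c': 1 ⇒ 2;  out={4}∪out(2)={4}

Run:
i=0 'b': node 0→1
i=1 'b': node 1→13  emit P5@[0:1]
i=2 'a': node 13→0 (via fail)
i=3 'd': node 0→4
i=4 'd': node 4→4 (via fail)
i=5 'c': node 4→5  emit P1@[4:5]
i=6 'd': node 5→9 (via fail)  emit P3@[5:6]
i=7 'c': node 9→5 (via fail)  emit P1@[6:7]
i=8 'a': node 5→10
i=9 'b': node 10→11
i=10 'c': node 11→12  emit P4@[6:10]
i=11 'd': node 12→9 (via fail)  emit P3@[10:11]
i=12 'c': node 9→5 (via fail)  emit P1@[11:12]
i=13 'a': node 5→10
i=14 'b': node 10→11
i=15 'c': node 11→12  emit P4@[11:15]
i=16 'd': node 12→9 (via fail)  emit P3@[15:16]
i=17 'b': node 9→1 (via fail)
i=18 'c': node 1→2
i=19 'a': node 2→3  emit P0@[17:19]
i=20 'c': node 3→6 (via fail)
i=21 'c': node 6→6 (via fail)
i=22 'a': node 6→0 (via fail)
i=23 'd': node 0→4
i=24 'c': node 4→5  emit P1@[23:24]
i=25 'c': node 5→6 (via fail)
i=26 'd': node 6→9  emit P3@[25:26]
i=27 'c': node 9→5 (via fail)  emit P1@[26:27]
i=28 'd': node 5→9 (via fail)  emit P3@[27:28]
i=29 'c': node 9→5 (via fail)  emit P1@[28:29]
i=30 'b': node 5→7 (via fail)
i=31 'c': node 7→2 (via fail)
i=32 'b': node 2→7 (via fail)
i=33 'b': node 7→8  emit P2@[31:33],P5@[32:33]
i=34 'c': node 8→2 (via fail)
i=35 'b': node 2→7 (via fail)
i=36 'b': node 7→8  emit P2@[34:36],P5@[35:36]
i=37 'd': node 8→4 (via fail)
i=38 'c': node 4→5  emit P1@[37:38]
i=39 'b': node 5→7 (via fail)
i=40 'b': node 7→8  emit P2@[38:40],P5@[39:40]
i=41 'b': node 8→13 (via fail)  emit P5@[40:41]
i=42 'a': node 13→0 (via fail)
i=43 'd': node 0→4
i=44 'c': node 4→5  emit P1@[43:44]
i=45 'b': node 5→7 (via fail)
i=46 'b': node 7→8  emit P2@[44:46],P5@[45:46]
i=47 'd': node 8→4 (via fail)
i=48 'c': node 4→5  emit P1@[47:48]
i=49 'd': node 5→9 (via fail)  emit P3@[48:49]
i=50 'b': node 9→1 (via fail)
i=51 'b': node 1→13  emit P5@[50:51]
i=52 'b': node 13→13 (via fail)  emit P5@[51:52]
i=53 'b': node 13→13 (via fail)  emit P5@[52:53]
i=54 'c': node 13→2 (via fail)
i=55 'a': node 2→3  emit P0@[53:55]
i=56 'd': node 3→4 (via fail)
i=57 'c': node 4→5  emit P1@[56:57]
i=58 'a': node 5→10
i=59 'b': node 10→11
i=60 'c': node 11→12  emit P4@[56:60]
i=61 'b': node 12→7 (via fail)
i=62 'c': node 7→2 (via fail)
i=63 'a': node 2→3  emit P0@[61:63]
i=64 'd': node 3→4 (via fail)
i=65 'b': node 4→1 (via fail)
i=66 'b': node 1→13  emit P5@[65:66]
i=67 'c': node 13→2 (via fail)
i=68 'a': node 2→3  emit P0@[66:68]
i=69 'b': node 3→1 (via fail)
i=70 'c': node 1→2
i=71 'b': node 2→7 (via fail)
i=72 'b': node 7→8  emit P2@[70:72],P5@[71:72]
i=73 'b': node 8→13 (via fail)  emit P5@[72:73]
i=74 'c': node 13→2 (via fail)
i=75 'c': node 2→6 (via fail)
i=76 'b': node 6→7

Result: [[1,5],[5,1],[6,3],[7,1],[10,4],[11,3],[12,1],[15,4],[16,3],[19,0],[24,1],[26,3],[27,1],[28,3],[29,1],[33,2],[33,5],[36,2],[36,5],[38,1],[40,2],[40,5],[41,5],[44,1],[46,2],[46,5],[48,1],[49,3],[51,5],[52,5],[53,5],[55,0],[57,1],[60,4],[63,0],[66,5],[68,0],[72,2],[72,5],[73,5]]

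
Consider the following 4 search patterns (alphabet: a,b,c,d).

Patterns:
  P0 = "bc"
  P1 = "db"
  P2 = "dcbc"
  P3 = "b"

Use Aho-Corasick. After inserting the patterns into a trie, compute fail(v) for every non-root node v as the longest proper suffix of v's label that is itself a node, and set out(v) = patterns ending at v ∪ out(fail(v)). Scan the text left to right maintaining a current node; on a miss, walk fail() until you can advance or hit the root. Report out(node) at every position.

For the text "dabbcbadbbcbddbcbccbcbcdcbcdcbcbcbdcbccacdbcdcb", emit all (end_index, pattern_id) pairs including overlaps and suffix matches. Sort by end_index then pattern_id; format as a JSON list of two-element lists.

Construct AC machine:
Trie nodes:
  n0 'ε': b→1 d→3
  n1 'b': c→2  ←P3
  n2 'bc': ·  ←P0
  n3 'd': b→4 c→5
  n4 'db': ·  ←P1
  n5 'dc': b→6
  n6 'dcb': c→7
  n7 'dcbc': ·  ←P2

BFS fail/out derivation:
  n1('b'): parent n0 fail=0; on 'b' 0 → fail=0;  out {3}∪∅={3}
  n3('d'): parent n0 fail=0; on 'd' 0 → fail=0;  out ∅∪∅=∅
  n2('bc'): parent n1 fail=0; on 'c' 0 → fail=0;  out {0}∪∅={0}
  n4('db'): parent n3 fail=0; on 'b' 0 → fail=1;  out {1}∪{3}={1,3}
  n5('dc'): parent n3 fail=0; on 'c' 0 → fail=0;  out ∅∪∅=∅
  n6('dcb'): parent n5 fail=0; on 'b' 0 → fail=1;  out ∅∪{3}={3}
  n7('dcbc'): parent n6 fail=1; on 'c' 1 → fail=2;  out {2}∪{0}={0,2}

Scan:
pos 0 'd': at 3
pos 1 'a': at 0 ·f
pos 2 'b': at 1  ** P3@[2:2]
pos 3 'b': at 1 ·f  ** P3@[3:3]
pos 4 'c': at 2  ** P0@[3:4]
pos 5 'b': at 1 ·f  ** P3@[5:5]
pos 6 'a': at 0 ·f
pos 7 'd': at 3
pos 8 'b': at 4  ** P1@[7:8],P3@[8:8]
pos 9 'b': at 1 ·f  ** P3@[9:9]
pos 10 'c': at 2  ** P0@[9:10]
pos 11 'b': at 1 ·f  ** P3@[11:11]
pos 12 'd': at 3 ·f
pos 13 'd': at 3 ·f
pos 14 'b': at 4  ** P1@[13:14],P3@[14:14]
pos 15 'c': at 2 ·f  ** P0@[14:15]
pos 16 'b': at 1 ·f  ** P3@[16:16]
pos 17 'c': at 2  ** P0@[16:17]
pos 18 'c': at 0 ·f
pos 19 'b': at 1  ** P3@[19:19]
pos 20 'c': at 2  ** P0@[19:20]
pos 21 'b': at 1 ·f  ** P3@[21:21]
pos 22 'c': at 2  ** P0@[21:22]
pos 23 'd': at 3 ·f
pos 24 'c': at 5
pos 25 'b': at 6  ** P3@[25:25]
pos 26 'c': at 7  ** P0@[25:26],P2@[23:26]
pos 27 'd': at 3 ·f
pos 28 'c': at 5
pos 29 'b': at 6  ** P3@[29:29]
pos 30 'c': at 7  ** P0@[29:30],P2@[27:30]
pos 31 'b': at 1 ·f  ** P3@[31:31]
pos 32 'c': at 2  ** P0@[31:32]
pos 33 'b': at 1 ·f  ** P3@[33:33]
pos 34 'd': at 3 ·f
pos 35 'c': at 5
pos 36 'b': at 6  ** P3@[36:36]
pos 37 'c': at 7  ** P0@[36:37],P2@[34:37]
pos 38 'c': at 0 ·f
pos 39 'a': at 0
pos 40 'c': at 0
pos 41 'd': at 3
pos 42 'b': at 4  ** P1@[41:42],P3@[42:42]
pos 43 'c': at 2 ·f  ** P0@[42:43]
pos 44 'd': at 3 ·f
pos 45 'c': at 5
pos 46 'b': at 6  ** P3@[46:46]

Matches: [[2,3],[3,3],[4,0],[5,3],[8,1],[8,3],[9,3],[10,0],[11,3],[14,1],[14,3],[15,0],[16,3],[17,0],[19,3],[20,0],[21,3],[22,0],[25,3],[26,0],[26,2],[29,3],[30,0],[30,2],[31,3],[32,0],[33,3],[36,3],[37,0],[37,2],[42,1],[42,3],[43,0],[46,3]]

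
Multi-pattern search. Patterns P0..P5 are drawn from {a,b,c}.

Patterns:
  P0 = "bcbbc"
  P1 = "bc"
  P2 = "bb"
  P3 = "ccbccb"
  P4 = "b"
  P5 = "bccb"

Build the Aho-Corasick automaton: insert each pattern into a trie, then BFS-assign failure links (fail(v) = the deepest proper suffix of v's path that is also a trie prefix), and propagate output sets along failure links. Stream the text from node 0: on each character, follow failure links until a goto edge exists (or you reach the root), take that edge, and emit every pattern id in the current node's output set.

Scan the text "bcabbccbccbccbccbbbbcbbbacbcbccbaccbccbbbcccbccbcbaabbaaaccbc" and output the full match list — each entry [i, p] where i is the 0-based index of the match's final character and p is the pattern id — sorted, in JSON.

Build:
Trie nodes:
  0='ε' goto b→1 c→7
  1='b' goto b→6 c→2  [P4 ends]
  2='bc' goto b→3 c→13  [P1 ends]
  3='bcb' goto b→4
  4='bcbb' goto c→5
  5='bcbbc' goto ·  [P0 ends]
  6='bb' goto ·  [P2 ends]
  7='c' goto c→8
  8='cc' goto b→9
  9='ccb' goto c→10
  10='ccbc' goto c→11
  11='ccbcc' goto b→12
  12='ccbccb' goto ·  [P3 ends]
  13='bcc' goto b→14
  14='bccb' goto ·  [P5 ends]

Failure links (BFS by depth):
  n1('b'): parent n0 fail=0; on 'b' 0 → fail=0;  out {4}∪∅={4}
  n7('c'): parent n0 fail=0; on 'c' 0 → fail=0;  out ∅∪∅=∅
  n2('bc'): parent n1 fail=0; on 'c' 0 → fail=7;  out {1}∪∅={1}
  n6('bb'): parent n1 fail=0; on 'b' 0 → fail=1;  out {2}∪{4}={2,4}
  n8('cc'): parent n7 fail=0; on 'c' 0 → fail=7;  out ∅∪∅=∅
  n3('bcb'): parent n2 fail=7; on 'b' 7→0 → fail=1;  out ∅∪{4}={4}
  n9('ccb'): parent n8 fail=7; on 'b' 7→0 → fail=1;  out ∅∪{4}={4}
  n13('bcc'): parent n2 fail=7; on 'c' 7 → fail=8;  out ∅∪∅=∅
  n4('bcbb'): parent n3 fail=1; on 'b' 1 → fail=6;  out ∅∪{2,4}={2,4}
  n10('ccbc'): parent n9 fail=1; on 'c' 1 → fail=2;  out ∅∪{1}={1}
  n14('bccb'): parent n13 fail=8; on 'b' 8 → fail=9;  out {5}∪{4}={4,5}
  n5('bcbbc'): parent n4 fail=6; on 'c' 6→1 → fail=2;  out {0}∪{1}={0,1}
  n11('ccbcc'): parent n10 fail=2; on 'c' 2 → fail=13;  out ∅∪∅=∅
  n12('ccbccb'): parent n11 fail=13; on 'b' 13 → fail=14;  out {3}∪{4,5}={3,4,5}

Text stream:
i=0 'b': node 0→1  emit P4@[0:0]
i=1 'c': node 1→2  emit P1@[0:1]
i=2 'a': node 2→0 (fail-walked)
i=3 'b': node 0→1  emit P4@[3:3]
i=4 'b': node 1→6  emit P2@[3:4],P4@[4:4]
i=5 'c': node 6→2 (fail-walked)  emit P1@[4:5]
i=6 'c': node 2→13
i=7 'b': node 13→14  emit P4@[7:7],P5@[4:7]
i=8 'c': node 14→10 (fail-walked)  emit P1@[7:8]
i=9 'c': node 10→11
i=10 'b': node 11→12  emit P3@[5:10],P4@[10:10],P5@[7:10]
i=11 'c': node 12→10 (fail-walked)  emit P1@[10:11]
i=12 'c': node 10→11
i=13 'b': node 11→12  emit P3@[8:13],P4@[13:13],P5@[10:13]
i=14 'c': node 12→10 (fail-walked)  emit P1@[13:14]
i=15 'c': node 10→11
i=16 'b': node 11→12  emit P3@[11:16],P4@[16:16],P5@[13:16]
i=17 'b': node 12→6 (fail-walked)  emit P2@[16:17],P4@[17:17]
i=18 'b': node 6→6 (fail-walked)  emit P2@[17:18],P4@[18:18]
i=19 'b': node 6→6 (fail-walked)  emit P2@[18:19],P4@[19:19]
i=20 'c': node 6→2 (fail-walked)  emit P1@[19:20]
i=21 'b': node 2→3  emit P4@[21:21]
i=22 'b': node 3→4  emit P2@[21:22],P4@[22:22]
i=23 'b': node 4→6 (fail-walked)  emit P2@[22:23],P4@[23:23]
i=24 'a': node 6→0 (fail-walked)
i=25 'c': node 0→7
i=26 'b': node 7→1 (fail-walked)  emit P4@[26:26]
i=27 'c': node 1→2  emit P1@[26:27]
i=28 'b': node 2→3  emit P4@[28:28]
i=29 'c': node 3→2 (fail-walked)  emit P1@[28:29]
i=30 'c': node 2→13
i=31 'b': node 13→14  emit P4@[31:31],P5@[28:31]
i=32 'a': node 14→0 (fail-walked)
i=33 'c': node 0→7
i=34 'c': node 7→8
i=35 'b': node 8→9  emit P4@[35:35]
i=36 'c': node 9→10  emit P1@[35:36]
i=37 'c': node 10→11
i=38 'b': node 11→12  emit P3@[33:38],P4@[38:38],P5@[35:38]
i=39 'b': node 12→6 (fail-walked)  emit P2@[38:39],P4@[39:39]
i=40 'b': node 6→6 (fail-walked)  emit P2@[39:40],P4@[40:40]
i=41 'c': node 6→2 (fail-walked)  emit P1@[40:41]
i=42 'c': node 2→13
i=43 'c': node 13→8 (fail-walked)
i=44 'b': node 8→9  emit P4@[44:44]
i=45 'c': node 9→10  emit P1@[44:45]
i=46 'c': node 10→11
i=47 'b': node 11→12  emit P3@[42:47],P4@[47:47],P5@[44:47]
i=48 'c': node 12→10 (fail-walked)  emit P1@[47:48]
i=49 'b': node 10→3 (fail-walked)  emit P4@[49:49]
i=50 'a': node 3→0 (fail-walked)
i=51 'a': node 0→0
i=52 'b': node 0→1  emit P4@[52:52]
i=53 'b': node 1→6  emit P2@[52:53],P4@[53:53]
i=54 'a': node 6→0 (fail-walked)
i=55 'a': node 0→0
i=56 'a': node 0→0
i=57 'c': node 0→7
i=58 'c': node 7→8
i=59 'b': node 8→9  emit P4@[59:59]
i=60 'c': node 9→10  emit P1@[59:60]

Result: [[0,4],[1,1],[3,4],[4,2],[4,4],[5,1],[7,4],[7,5],[8,1],[10,3],[10,4],[10,5],[11,1],[13,3],[13,4],[13,5],[14,1],[16,3],[16,4],[16,5],[17,2],[17,4],[18,2],[18,4],[19,2],[19,4],[20,1],[21,4],[22,2],[22,4],[23,2],[23,4],[26,4],[27,1],[28,4],[29,1],[31,4],[31,5],[35,4],[36,1],[38,3],[38,4],[38,5],[39,2],[39,4],[40,2],[40,4],[41,1],[44,4],[45,1],[47,3],[47,4],[47,5],[48,1],[49,4],[52,4],[53,2],[53,4],[59,4],[60,1]]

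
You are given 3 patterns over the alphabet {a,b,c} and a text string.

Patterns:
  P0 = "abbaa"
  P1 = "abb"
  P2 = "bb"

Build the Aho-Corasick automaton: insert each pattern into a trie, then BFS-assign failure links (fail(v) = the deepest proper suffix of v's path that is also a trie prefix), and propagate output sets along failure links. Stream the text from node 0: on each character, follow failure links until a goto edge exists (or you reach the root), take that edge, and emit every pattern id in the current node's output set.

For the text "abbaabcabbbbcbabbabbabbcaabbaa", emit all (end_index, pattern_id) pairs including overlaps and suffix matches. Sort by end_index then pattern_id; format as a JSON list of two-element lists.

Construct AC machine:
Trie (insert patterns):
  0='ε' goto a→1 b→6
  1='a' goto b→2
  2='ab' goto b→3
  3='abb' goto a→4  ←P1
  4='abba' goto a→5
  5='abbaa' goto ·  ←P0
  6='b' goto b→7
  7='bb' goto ·  ←P2

BFS fail/out derivation:
  n1('a'): parent n0 fail=0; on 'a' 0 → fail=0;  out ∅∪∅=∅
  n6('b'): parent n0 fail=0; on 'b' 0 → fail=0;  out ∅∪∅=∅
  n2('ab'): parent n1 fail=0; on 'b' 0 → fail=6;  out ∅∪∅=∅
  n7('bb'): parent n6 fail=0; on 'b' 0 → fail=6;  out {2}∪∅={2}
  n3('abb'): parent n2 fail=6; on 'b' 6 → fail=7;  out {1}∪{2}={1,2}
  n4('abba'): parent n3 fail=7; on 'a' 7→6→0 → fail=1;  out ∅∪∅=∅
  n5('abbaa'): parent n4 fail=1; on 'a' 1→0 → fail=1;  out {0}∪∅={0}

Scan:
i=0 'a': node 0→1
i=1 'b': node 1→2
i=2 'b': node 2→3  ** P1@[0:2],P2@[1:2]
i=3 'a': node 3→4
i=4 'a': node 4→5  ** P0@[0:4]
i=5 'b': node 5→2 (via fail)
i=6 'c': node 2→0 (via fail)
i=7 'a': node 0→1
i=8 'b': node 1→2
i=9 'b': node 2→3  ** P1@[7:9],P2@[8:9]
i=10 'b': node 3→7 (via fail)  ** P2@[9:10]
i=11 'b': node 7→7 (via fail)  ** P2@[10:11]
i=12 'c': node 7→0 (via fail)
i=13 'b': node 0→6
i=14 'a': node 6→1 (via fail)
i=15 'b': node 1→2
i=16 'b': node 2→3  ** P1@[14:16],P2@[15:16]
i=17 'a': node 3→4
i=18 'b': node 4→2 (via fail)
i=19 'b': node 2→3  ** P1@[17:19],P2@[18:19]
i=20 'a': node 3→4
i=21 'b': node 4→2 (via fail)
i=22 'b': node 2→3  ** P1@[20:22],P2@[21:22]
i=23 'c': node 3→0 (via fail)
i=24 'a': node 0→1
i=25 'a': node 1→1 (via fail)
i=26 'b': node 1→2
i=27 'b': node 2→3  ** P1@[25:27],P2@[26:27]
i=28 'a': node 3→4
i=29 'a': node 4→5  ** P0@[25:29]

Result: [[2,1],[2,2],[4,0],[9,1],[9,2],[10,2],[11,2],[16,1],[16,2],[19,1],[19,2],[22,1],[22,2],[27,1],[27,2],[29,0]]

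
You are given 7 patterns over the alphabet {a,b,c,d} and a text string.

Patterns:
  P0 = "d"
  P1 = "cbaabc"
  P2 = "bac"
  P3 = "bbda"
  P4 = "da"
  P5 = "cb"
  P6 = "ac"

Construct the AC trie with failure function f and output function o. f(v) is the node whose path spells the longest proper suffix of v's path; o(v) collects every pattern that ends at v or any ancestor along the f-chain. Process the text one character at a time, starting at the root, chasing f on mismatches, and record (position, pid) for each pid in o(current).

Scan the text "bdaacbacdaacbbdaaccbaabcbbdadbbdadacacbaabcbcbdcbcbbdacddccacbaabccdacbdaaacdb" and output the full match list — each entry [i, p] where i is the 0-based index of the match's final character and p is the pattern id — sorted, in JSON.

Construct AC machine:
Trie (insert patterns):
  0='ε' goto a→15 b→8 c→2 d→1
  1='d' goto a→14  ←P0
  2='c' goto b→3
  3='cb' goto a→4  ←P5
  4='cba' goto a→5
  5='cbaa' goto b→6
  6='cbaab' goto c→7
  7='cbaabc' goto ·  ←P1
  8='b' goto a→9 b→11
  9='ba' goto c→10
  10='bac' goto ·  ←P2
  11='bb' goto d→12
  12='bbd' goto a→13
  13='bbda' goto ·  ←P3
  14='da' goto ·  ←P4
  15='a' goto c→16
  16='ac' goto ·  ←P6

BFS fail/out derivation:
  fail(1) 'd': from fail(0)=0 chase 'd': 0 ⇒ 0;  out={0}∪out(0)={0}
  fail(2) 'c': from fail(0)=0 chase 'c': 0 ⇒ 0;  out=∅∪out(0)=∅
  fail(8) 'b': from fail(0)=0 chase 'b': 0 ⇒ 0;  out=∅∪out(0)=∅
  fail(15) 'a': from fail(0)=0 chase 'a': 0 ⇒ 0;  out=∅∪out(0)=∅
  fail(3) 'cb': from fail(2)=0 chase 'b': 0 ⇒ 8;  out={5}∪out(8)={5}
  fail(9) 'ba': from fail(8)=0 chase 'a': 0 ⇒ 15;  out=∅∪out(15)=∅
  fail(11) 'bb': from fail(8)=0 chase 'b': 0 ⇒ 8;  out=∅∪out(8)=∅
  fail(14) 'da': from fail(1)=0 chase 'a': 0 ⇒ 15;  out={4}∪out(15)={4}
  fail(16) 'ac': from fail(15)=0 chase 'c': 0 ⇒ 2;  out={6}∪out(2)={6}
  fail(4) 'cba': from fail(3)=8 chase 'a': 8 ⇒ 9;  out=∅∪out(9)=∅
  fail(10) 'bac': from fail(9)=15 chase 'c': 15 ⇒ 16;  out={2}∪out(16)={2,6}
  fail(12) 'bbd': from fail(11)=8 chase 'd': 8→0 ⇒ 1;  out=∅∪out(1)={0}
  fail(5) 'cbaa': from fail(4)=9 chase 'a': 9→15→0 ⇒ 15;  out=∅∪out(15)=∅
  fail(13) 'bbda': from fail(12)=1 chase 'a': 1 ⇒ 14;  out={3}∪out(14)={3,4}
  fail(6) 'cbaab': from fail(5)=15 chase 'b': 15→0 ⇒ 8;  out=∅∪out(8)=∅
  fail(7) 'cbaabc': from fail(6)=8 chase 'c': 8→0 ⇒ 2;  out={1}∪out(2)={1}

Text stream:
[0] read 'b'  n0⇒n8
[1] read 'd'  n8⇒n1 (fail-walked)  ** P0@[1:1]
[2] read 'a'  n1⇒n14  ** P4@[1:2]
[3] read 'a'  n14⇒n15 (fail-walked)
[4] read 'c'  n15⇒n16  ** P6@[3:4]
[5] read 'b'  n16⇒n3 (fail-walked)  ** P5@[4:5]
[6] read 'a'  n3⇒n4
[7] read 'c'  n4⇒n10 (fail-walked)  ** P2@[5:7],P6@[6:7]
[8] read 'd'  n10⇒n1 (fail-walked)  ** P0@[8:8]
[9] read 'a'  n1⇒n14  ** P4@[8:9]
[10] read 'a'  n14⇒n15 (fail-walked)
[11] read 'c'  n15⇒n16  ** P6@[10:11]
[12] read 'b'  n16⇒n3 (fail-walked)  ** P5@[11:12]
[13] read 'b'  n3⇒n11 (fail-walked)
[14] read 'd'  n11⇒n12  ** P0@[14:14]
[15] read 'a'  n12⇒n13  ** P3@[12:15],P4@[14:15]
[16] read 'a'  n13⇒n15 (fail-walked)
[17] read 'c'  n15⇒n16  ** P6@[16:17]
[18] read 'c'  n16⇒n2 (fail-walked)
[19] read 'b'  n2⇒n3  ** P5@[18:19]
[20] read 'a'  n3⇒n4
[21] read 'a'  n4⇒n5
[22] read 'b'  n5⇒n6
[23] read 'c'  n6⇒n7  ** P1@[18:23]
[24] read 'b'  n7⇒n3 (fail-walked)  ** P5@[23:24]
[25] read 'b'  n3⇒n11 (fail-walked)
[26] read 'd'  n11⇒n12  ** P0@[26:26]
[27] read 'a'  n12⇒n13  ** P3@[24:27],P4@[26:27]
[28] read 'd'  n13⇒n1 (fail-walked)  ** P0@[28:28]
[29] read 'b'  n1⇒n8 (fail-walked)
[30] read 'b'  n8⇒n11
[31] read 'd'  n11⇒n12  ** P0@[31:31]
[32] read 'a'  n12⇒n13  ** P3@[29:32],P4@[31:32]
[33] read 'd'  n13⇒n1 (fail-walked)  ** P0@[33:33]
[34] read 'a'  n1⇒n14  ** P4@[33:34]
[35] read 'c'  n14⇒n16 (fail-walked)  ** P6@[34:35]
[36] read 'a'  n16⇒n15 (fail-walked)
[37] read 'c'  n15⇒n16  ** P6@[36:37]
[38] read 'b'  n16⇒n3 (fail-walked)  ** P5@[37:38]
[39] read 'a'  n3⇒n4
[40] read 'a'  n4⇒n5
[41] read 'b'  n5⇒n6
[42] read 'c'  n6⇒n7  ** P1@[37:42]
[43] read 'b'  n7⇒n3 (fail-walked)  ** P5@[42:43]
[44] read 'c'  n3⇒n2 (fail-walked)
[45] read 'b'  n2⇒n3  ** P5@[44:45]
[46] read 'd'  n3⇒n1 (fail-walked)  ** P0@[46:46]
[47] read 'c'  n1⇒n2 (fail-walked)
[48] read 'b'  n2⇒n3  ** P5@[47:48]
[49] read 'c'  n3⇒n2 (fail-walked)
[50] read 'b'  n2⇒n3  ** P5@[49:50]
[51] read 'b'  n3⇒n11 (fail-walked)
[52] read 'd'  n11⇒n12  ** P0@[52:52]
[53] read 'a'  n12⇒n13  ** P3@[50:53],P4@[52:53]
[54] read 'c'  n13⇒n16 (fail-walked)  ** P6@[53:54]
[55] read 'd'  n16⇒n1 (fail-walked)  ** P0@[55:55]
[56] read 'd'  n1⇒n1 (fail-walked)  ** P0@[56:56]
[57] read 'c'  n1⇒n2 (fail-walked)
[58] read 'c'  n2⇒n2 (fail-walked)
[59] read 'a'  n2⇒n15 (fail-walked)
[60] read 'c'  n15⇒n16  ** P6@[59:60]
[61] read 'b'  n16⇒n3 (fail-walked)  ** P5@[60:61]
[62] read 'a'  n3⇒n4
[63] read 'a'  n4⇒n5
[64] read 'b'  n5⇒n6
[65] read 'c'  n6⇒n7  ** P1@[60:65]
[66] read 'c'  n7⇒n2 (fail-walked)
[67] read 'd'  n2⇒n1 (fail-walked)  ** P0@[67:67]
[68] read 'a'  n1⇒n14  ** P4@[67:68]
[69] read 'c'  n14⇒n16 (fail-walked)  ** P6@[68:69]
[70] read 'b'  n16⇒n3 (fail-walked)  ** P5@[69:70]
[71] read 'd'  n3⇒n1 (fail-walked)  ** P0@[71:71]
[72] read 'a'  n1⇒n14  ** P4@[71:72]
[73] read 'a'  n14⇒n15 (fail-walked)
[74] read 'a'  n15⇒n15 (fail-walked)
[75] read 'c'  n15⇒n16  ** P6@[74:75]
[76] read 'd'  n16⇒n1 (fail-walked)  ** P0@[76:76]
[77] read 'b'  n1⇒n8 (fail-walked)

Result: [[1,0],[2,4],[4,6],[5,5],[7,2],[7,6],[8,0],[9,4],[11,6],[12,5],[14,0],[15,3],[15,4],[17,6],[19,5],[23,1],[24,5],[26,0],[27,3],[27,4],[28,0],[31,0],[32,3],[32,4],[33,0],[34,4],[35,6],[37,6],[38,5],[42,1],[43,5],[45,5],[46,0],[48,5],[50,5],[52,0],[53,3],[53,4],[54,6],[55,0],[56,0],[60,6],[61,5],[65,1],[67,0],[68,4],[69,6],[70,5],[71,0],[72,4],[75,6],[76,0]]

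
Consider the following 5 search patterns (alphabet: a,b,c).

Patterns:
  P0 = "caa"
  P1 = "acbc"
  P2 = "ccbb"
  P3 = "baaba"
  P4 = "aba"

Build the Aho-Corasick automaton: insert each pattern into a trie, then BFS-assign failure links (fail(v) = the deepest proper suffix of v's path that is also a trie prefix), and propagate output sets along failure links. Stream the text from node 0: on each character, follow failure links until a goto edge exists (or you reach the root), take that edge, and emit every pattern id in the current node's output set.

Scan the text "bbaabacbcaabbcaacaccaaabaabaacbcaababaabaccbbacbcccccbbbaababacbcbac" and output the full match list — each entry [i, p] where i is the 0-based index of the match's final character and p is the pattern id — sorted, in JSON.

Build automaton:
Trie (insert patterns):
  0='ε' goto a→4 b→11 c→1
  1='c' goto a→2 c→8
  2='ca' goto a→3
  3='caa' goto ·  [P0 ends]
  4='a' goto b→16 c→5
  5='ac' goto b→6
  6='acb' goto c→7
  7='acbc' goto ·  [P1 ends]
  8='cc' goto b→9
  9='ccb' goto b→10
  10='ccbb' goto ·  [P2 ends]
  11='b' goto a→12
  12='ba' goto a→13
  13='baa' goto b→14
  14='baab' goto a→15
  15='baaba' goto ·  [P3 ends]
  16='ab' goto a→17
  17='aba' goto ·  [P4 ends]

BFS fail/out derivation:
  fail(1) 'c': from fail(0)=0 chase 'c': 0 ⇒ 0;  out=∅∪out(0)=∅
  fail(4) 'a': from fail(0)=0 chase 'a': 0 ⇒ 0;  out=∅∪out(0)=∅
  fail(11) 'b': from fail(0)=0 chase 'b': 0 ⇒ 0;  out=∅∪out(0)=∅
  fail(2) 'ca': from fail(1)=0 chase 'a': 0 ⇒ 4;  out=∅∪out(4)=∅
  fail(5) 'ac': from fail(4)=0 chase 'c': 0 ⇒ 1;  out=∅∪out(1)=∅
  fail(8) 'cc': from fail(1)=0 chase 'c': 0 ⇒ 1;  out=∅∪out(1)=∅
  fail(12) 'ba': from fail(11)=0 chase 'a': 0 ⇒ 4;  out=∅∪out(4)=∅
  fail(16) 'ab': from fail(4)=0 chase 'b': 0 ⇒ 11;  out=∅∪out(11)=∅
  fail(3) 'caa': from fail(2)=4 chase 'a': 4→0 ⇒ 4;  out={0}∪out(4)={0}
  fail(6) 'acb': from fail(5)=1 chase 'b': 1→0 ⇒ 11;  out=∅∪out(11)=∅
  fail(9) 'ccb': from fail(8)=1 chase 'b': 1→0 ⇒ 11;  out=∅∪out(11)=∅
  fail(13) 'baa': from fail(12)=4 chase 'a': 4→0 ⇒ 4;  out=∅∪out(4)=∅
  fail(17) 'aba': from fail(16)=11 chase 'a': 11 ⇒ 12;  out={4}∪out(12)={4}
  fail(7) 'acbc': from fail(6)=11 chase 'c': 11→0 ⇒ 1;  out={1}∪out(1)={1}
  fail(10) 'ccbb': from fail(9)=11 chase 'b': 11→0 ⇒ 11;  out={2}∪out(11)={2}
  fail(14) 'baab': from fail(13)=4 chase 'b': 4 ⇒ 16;  out=∅∪out(16)=∅
  fail(15) 'baaba': from fail(14)=16 chase 'a': 16 ⇒ 17;  out={3}∪out(17)={3,4}

Text stream:
i=0 'b': node 0→11
i=1 'b': node 11→11 (fail-walked)
i=2 'a': node 11→12
i=3 'a': node 12→13
i=4 'b': node 13→14
i=5 'a': node 14→15  → match P3@[1:5],P4@[3:5]
i=6 'c': node 15→5 (fail-walked)
i=7 'b': node 5→6
i=8 'c': node 6→7  → match P1@[5:8]
i=9 'a': node 7→2 (fail-walked)
i=10 'a': node 2→3  → match P0@[8:10]
i=11 'b': node 3→16 (fail-walked)
i=12 'b': node 16→11 (fail-walked)
i=13 'c': node 11→1 (fail-walked)
i=14 'a': node 1→2
i=15 'a': node 2→3  → match P0@[13:15]
i=16 'c': node 3→5 (fail-walked)
i=17 'a': node 5→2 (fail-walked)
i=18 'c': node 2→5 (fail-walked)
i=19 'c': node 5→8 (fail-walked)
i=20 'a': node 8→2 (fail-walked)
i=21 'a': node 2→3  → match P0@[19:21]
i=22 'a': node 3→4 (fail-walked)
i=23 'b': node 4→16
i=24 'a': node 16→17  → match P4@[22:24]
i=25 'a': node 17→13 (fail-walked)
i=26 'b': node 13→14
i=27 'a': node 14→15  → match P3@[23:27],P4@[25:27]
i=28 'a': node 15→13 (fail-walked)
i=29 'c': node 13→5 (fail-walked)
i=30 'b': node 5→6
i=31 'c': node 6→7  → match P1@[28:31]
i=32 'a': node 7→2 (fail-walked)
i=33 'a': node 2→3  → match P0@[31:33]
i=34 'b': node 3→16 (fail-walked)
i=35 'a': node 16→17  → match P4@[33:35]
i=36 'b': node 17→16 (fail-walked)
i=37 'a': node 16→17  → match P4@[35:37]
i=38 'a': node 17→13 (fail-walked)
i=39 'b': node 13→14
i=40 'a': node 14→15  → match P3@[36:40],P4@[38:40]
i=41 'c': node 15→5 (fail-walked)
i=42 'c': node 5→8 (fail-walked)
i=43 'b': node 8→9
i=44 'b': node 9→10  → match P2@[41:44]
i=45 'a': node 10→12 (fail-walked)
i=46 'c': node 12→5 (fail-walked)
i=47 'b': node 5→6
i=48 'c': node 6→7  → match P1@[45:48]
i=49 'c': node 7→8 (fail-walked)
i=50 'c': node 8→8 (fail-walked)
i=51 'c': node 8→8 (fail-walked)
i=52 'c': node 8→8 (fail-walked)
i=53 'b': node 8→9
i=54 'b': node 9→10  → match P2@[51:54]
i=55 'b': node 10→11 (fail-walked)
i=56 'a': node 11→12
i=57 'a': node 12→13
i=58 'b': node 13→14
i=59 'a': node 14→15  → match P3@[55:59],P4@[57:59]
i=60 'b': node 15→16 (fail-walked)
i=61 'a': node 16→17  → match P4@[59:61]
i=62 'c': node 17→5 (fail-walked)
i=63 'b': node 5→6
i=64 'c': node 6→7  → match P1@[61:64]
i=65 'b': node 7→11 (fail-walked)
i=66 'a': node 11→12
i=67 'c': node 12→5 (fail-walked)

All matches (sorted): [[5,3],[5,4],[8,1],[10,0],[15,0],[21,0],[24,4],[27,3],[27,4],[31,1],[33,0],[35,4],[37,4],[40,3],[40,4],[44,2],[48,1],[54,2],[59,3],[59,4],[61,4],[64,1]]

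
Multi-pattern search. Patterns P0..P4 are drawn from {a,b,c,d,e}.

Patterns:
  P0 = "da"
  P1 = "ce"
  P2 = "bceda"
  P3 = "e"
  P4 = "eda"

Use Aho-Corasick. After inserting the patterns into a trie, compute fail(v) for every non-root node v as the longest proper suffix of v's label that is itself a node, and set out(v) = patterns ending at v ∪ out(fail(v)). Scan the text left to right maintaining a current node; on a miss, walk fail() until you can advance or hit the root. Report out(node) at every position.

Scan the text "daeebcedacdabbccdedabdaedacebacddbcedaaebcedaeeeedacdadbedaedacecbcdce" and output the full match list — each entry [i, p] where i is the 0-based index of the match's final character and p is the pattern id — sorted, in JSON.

Build automaton:
Trie nodes:
  n0 'ε': b→5 c→3 d→1 e→10
  n1 'd': a→2
  n2 'da': ·  [P0 ends]
  n3 'c': e→4
  n4 'ce': ·  [P1 ends]
  n5 'b': c→6
  n6 'bc': e→7
  n7 'bce': d→8
  n8 'bced': a→9
  n9 'bceda': ·  [P2 ends]
  n10 'e': d→11  [P3 ends]
  n11 'ed': a→12
  n12 'eda': ·  [P4 ends]

BFS fail/out derivation:
  n1('d'): parent n0 fail=0; on 'd' 0 → fail=0;  out ∅∪∅=∅
  n3('c'): parent n0 fail=0; on 'c' 0 → fail=0;  out ∅∪∅=∅
  n5('b'): parent n0 fail=0; on 'b' 0 → fail=0;  out ∅∪∅=∅
  n10('e'): parent n0 fail=0; on 'e' 0 → fail=0;  out {3}∪∅={3}
  n2('da'): parent n1 fail=0; on 'a' 0 → fail=0;  out {0}∪∅={0}
  n4('ce'): parent n3 fail=0; on 'e' 0 → fail=10;  out {1}∪{3}={1,3}
  n6('bc'): parent n5 fail=0; on 'c' 0 → fail=3;  out ∅∪∅=∅
  n11('ed'): parent n10 fail=0; on 'd' 0 → fail=1;  out ∅∪∅=∅
  n7('bce'): parent n6 fail=3; on 'e' 3 → fail=4;  out ∅∪{1,3}={1,3}
  n12('eda'): parent n11 fail=1; on 'a' 1 → fail=2;  out {4}∪{0}={0,4}
  n8('bced'): parent n7 fail=4; on 'd' 4→10 → fail=11;  out ∅∪∅=∅
  n9('bceda'): parent n8 fail=11; on 'a' 11 → fail=12;  out {2}∪{0,4}={0,2,4}

Scan:
[0] read 'd'  n0⇒n1
[1] read 'a'  n1⇒n2  ** P0@[0:1]
[2] read 'e'  n2⇒n10 ·f  ** P3@[2:2]
[3] read 'e'  n10⇒n10 ·f  ** P3@[3:3]
[4] read 'b'  n10⇒n5 ·f
[5] read 'c'  n5⇒n6
[6] read 'e'  n6⇒n7  ** P1@[5:6],P3@[6:6]
[7] read 'd'  n7⇒n8
[8] read 'a'  n8⇒n9  ** P0@[7:8],P2@[4:8],P4@[6:8]
[9] read 'c'  n9⇒n3 ·f
[10] read 'd'  n3⇒n1 ·f
[11] read 'a'  n1⇒n2  ** P0@[10:11]
[12] read 'b'  n2⇒n5 ·f
[13] read 'b'  n5⇒n5 ·f
[14] read 'c'  n5⇒n6
[15] read 'c'  n6⇒n3 ·f
[16] read 'd'  n3⇒n1 ·f
[17] read 'e'  n1⇒n10 ·f  ** P3@[17:17]
[18] read 'd'  n10⇒n11
[19] read 'a'  n11⇒n12  ** P0@[18:19],P4@[17:19]
[20] read 'b'  n12⇒n5 ·f
[21] read 'd'  n5⇒n1 ·f
[22] read 'a'  n1⇒n2  ** P0@[21:22]
[23] read 'e'  n2⇒n10 ·f  ** P3@[23:23]
[24] read 'd'  n10⇒n11
[25] read 'a'  n11⇒n12  ** P0@[24:25],P4@[23:25]
[26] read 'c'  n12⇒n3 ·f
[27] read 'e'  n3⇒n4  ** P1@[26:27],P3@[27:27]
[28] read 'b'  n4⇒n5 ·f
[29] read 'a'  n5⇒n0 ·f
[30] read 'c'  n0⇒n3
[31] read 'd'  n3⇒n1 ·f
[32] read 'd'  n1⇒n1 ·f
[33] read 'b'  n1⇒n5 ·f
[34] read 'c'  n5⇒n6
[35] read 'e'  n6⇒n7  ** P1@[34:35],P3@[35:35]
[36] read 'd'  n7⇒n8
[37] read 'a'  n8⇒n9  ** P0@[36:37],P2@[33:37],P4@[35:37]
[38] read 'a'  n9⇒n0 ·f
[39] read 'e'  n0⇒n10  ** P3@[39:39]
[40] read 'b'  n10⇒n5 ·f
[41] read 'c'  n5⇒n6
[42] read 'e'  n6⇒n7  ** P1@[41:42],P3@[42:42]
[43] read 'd'  n7⇒n8
[44] read 'a'  n8⇒n9  ** P0@[43:44],P2@[40:44],P4@[42:44]
[45] read 'e'  n9⇒n10 ·f  ** P3@[45:45]
[46] read 'e'  n10⇒n10 ·f  ** P3@[46:46]
[47] read 'e'  n10⇒n10 ·f  ** P3@[47:47]
[48] read 'e'  n10⇒n10 ·f  ** P3@[48:48]
[49] read 'd'  n10⇒n11
[50] read 'a'  n11⇒n12  ** P0@[49:50],P4@[48:50]
[51] read 'c'  n12⇒n3 ·f
[52] read 'd'  n3⇒n1 ·f
[53] read 'a'  n1⇒n2  ** P0@[52:53]
[54] read 'd'  n2⇒n1 ·f
[55] read 'b'  n1⇒n5 ·f
[56] read 'e'  n5⇒n10 ·f  ** P3@[56:56]
[57] read 'd'  n10⇒n11
[58] read 'a'  n11⇒n12  ** P0@[57:58],P4@[56:58]
[59] read 'e'  n12⇒n10 ·f  ** P3@[59:59]
[60] read 'd'  n10⇒n11
[61] read 'a'  n11⇒n12  ** P0@[60:61],P4@[59:61]
[62] read 'c'  n12⇒n3 ·f
[63] read 'e'  n3⇒n4  ** P1@[62:63],P3@[63:63]
[64] read 'c'  n4⇒n3 ·f
[65] read 'b'  n3⇒n5 ·f
[66] read 'c'  n5⇒n6
[67] read 'd'  n6⇒n1 ·f
[68] read 'c'  n1⇒n3 ·f
[69] read 'e'  n3⇒n4  ** P1@[68:69],P3@[69:69]

Result: [[1,0],[2,3],[3,3],[6,1],[6,3],[8,0],[8,2],[8,4],[11,0],[17,3],[19,0],[19,4],[22,0],[23,3],[25,0],[25,4],[27,1],[27,3],[35,1],[35,3],[37,0],[37,2],[37,4],[39,3],[42,1],[42,3],[44,0],[44,2],[44,4],[45,3],[46,3],[47,3],[48,3],[50,0],[50,4],[53,0],[56,3],[58,0],[58,4],[59,3],[61,0],[61,4],[63,1],[63,3],[69,1],[69,3]]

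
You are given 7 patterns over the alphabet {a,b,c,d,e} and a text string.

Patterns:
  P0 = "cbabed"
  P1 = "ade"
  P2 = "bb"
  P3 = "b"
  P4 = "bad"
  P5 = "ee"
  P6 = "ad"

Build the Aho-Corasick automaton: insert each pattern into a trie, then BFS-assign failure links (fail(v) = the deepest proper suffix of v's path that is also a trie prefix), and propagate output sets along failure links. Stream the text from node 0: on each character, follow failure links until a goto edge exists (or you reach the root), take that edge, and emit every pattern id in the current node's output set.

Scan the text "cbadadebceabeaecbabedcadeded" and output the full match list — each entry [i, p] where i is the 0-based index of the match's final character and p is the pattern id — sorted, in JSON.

Construct AC machine:
Trie (insert patterns):
  0='ε' goto a→7 b→10 c→1 e→14
  1='c' goto b→2
  2='cb' goto a→3
  3='cba' goto b→4
  4='cbab' goto e→5
  5='cbabe' goto d→6
  6='cbabed' goto ·  ←P0
  7='a' goto d→8
  8='ad' goto e→9  ←P6
  9='ade' goto ·  ←P1
  10='b' goto a→12 b→11  ←P3
  11='bb' goto ·  ←P2
  12='ba' goto d→13
  13='bad' goto ·  ←P4
  14='e' goto e→15
  15='ee' goto ·  ←P5

Failure links (BFS by depth):
  fail(1) 'c': from fail(0)=0 chase 'c': 0 ⇒ 0;  out=∅∪out(0)=∅
  fail(7) 'a': from fail(0)=0 chase 'a': 0 ⇒ 0;  out=∅∪out(0)=∅
  fail(10) 'b': from fail(0)=0 chase 'b': 0 ⇒ 0;  out={3}∪out(0)={3}
  fail(14) 'e': from fail(0)=0 chase 'e': 0 ⇒ 0;  out=∅∪out(0)=∅
  fail(2) 'cb': from fail(1)=0 chase 'b': 0 ⇒ 10;  out=∅∪out(10)={3}
  fail(8) 'ad': from fail(7)=0 chase 'd': 0 ⇒ 0;  out={6}∪out(0)={6}
  fail(11) 'bb': from fail(10)=0 chase 'b': 0 ⇒ 10;  out={2}∪out(10)={2,3}
  fail(12) 'ba': from fail(10)=0 chase 'a': 0 ⇒ 7;  out=∅∪out(7)=∅
  fail(15) 'ee': from fail(14)=0 chase 'e': 0 ⇒ 14;  out={5}∪out(14)={5}
  fail(3) 'cba': from fail(2)=10 chase 'a': 10 ⇒ 12;  out=∅∪out(12)=∅
  fail(9) 'ade': from fail(8)=0 chase 'e': 0 ⇒ 14;  out={1}∪out(14)={1}
  fail(13) 'bad': from fail(12)=7 chase 'd': 7 ⇒ 8;  out={4}∪out(8)={4,6}
  fail(4) 'cbab': from fail(3)=12 chase 'b': 12→7→0 ⇒ 10;  out=∅∪out(10)={3}
  fail(5) 'cbabe': from fail(4)=10 chase 'e': 10→0 ⇒ 14;  out=∅∪out(14)=∅
  fail(6) 'cbabed': from fail(5)=14 chase 'd': 14→0 ⇒ 0;  out={0}∪out(0)={0}

Scan:
[0] read 'c'  n0⇒n1
[1] read 'b'  n1⇒n2  → match P3@[1:1]
[2] read 'a'  n2⇒n3
[3] read 'd'  n3⇒n13 (via fail)  → match P4@[1:3],P6@[2:3]
[4] read 'a'  n13⇒n7 (via fail)
[5] read 'd'  n7⇒n8  → match P6@[4:5]
[6] read 'e'  n8⇒n9  → match P1@[4:6]
[7] read 'b'  n9⇒n10 (via fail)  → match P3@[7:7]
[8] read 'c'  n10⇒n1 (via fail)
[9] read 'e'  n1⇒n14 (via fail)
[10] read 'a'  n14⇒n7 (via fail)
[11] read 'b'  n7⇒n10 (via fail)  → match P3@[11:11]
[12] read 'e'  n10⇒n14 (via fail)
[13] read 'a'  n14⇒n7 (via fail)
[14] read 'e'  n7⇒n14 (via fail)
[15] read 'c'  n14⇒n1 (via fail)
[16] read 'b'  n1⇒n2  → match P3@[16:16]
[17] read 'a'  n2⇒n3
[18] read 'b'  n3⇒n4  → match P3@[18:18]
[19] read 'e'  n4⇒n5
[20] read 'd'  n5⇒n6  → match P0@[15:20]
[21] read 'c'  n6⇒n1 (via fail)
[22] read 'a'  n1⇒n7 (via fail)
[23] read 'd'  n7⇒n8  → match P6@[22:23]
[24] read 'e'  n8⇒n9  → match P1@[22:24]
[25] read 'd'  n9⇒n0 (via fail)
[26] read 'e'  n0⇒n14
[27] read 'd'  n14⇒n0 (via fail)

All matches (sorted): [[1,3],[3,4],[3,6],[5,6],[6,1],[7,3],[11,3],[16,3],[18,3],[20,0],[23,6],[24,1]]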